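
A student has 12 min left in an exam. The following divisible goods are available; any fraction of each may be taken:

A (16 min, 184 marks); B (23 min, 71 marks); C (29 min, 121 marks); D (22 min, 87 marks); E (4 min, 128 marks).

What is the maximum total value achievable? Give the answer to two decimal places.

Take in order of value per unit:
- E (128/4 per unit): all 4 → value 128, running total 128.00
- A (184/16 per unit): 8 of 16 → value 8×184/16 = 92.0000, running total 220.00
Total 220.00.

220.00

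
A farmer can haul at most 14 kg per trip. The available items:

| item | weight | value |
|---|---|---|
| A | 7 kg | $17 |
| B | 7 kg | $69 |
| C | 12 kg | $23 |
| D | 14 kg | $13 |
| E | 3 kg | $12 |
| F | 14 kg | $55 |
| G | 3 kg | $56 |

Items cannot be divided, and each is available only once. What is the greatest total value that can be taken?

This is a 0/1 knapsack; check combinations near the capacity.
- B+E+G: weight 7+3+3=13, value 69+12+56=137
- B+G: weight 7+3=10, value 69+56=125
- A+B: weight 7+7=14, value 17+69=86
- A+E+G: weight 7+3+3=13, value 17+12+56=85
Best: $137.

$137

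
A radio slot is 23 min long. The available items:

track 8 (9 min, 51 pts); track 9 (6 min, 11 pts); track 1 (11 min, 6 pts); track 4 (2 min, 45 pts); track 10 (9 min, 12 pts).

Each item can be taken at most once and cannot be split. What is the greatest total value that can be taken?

Check high-value combinations within 23 min:
- track 8+track 4+track 10: duration 9+2+9=20, value 51+45+12=108
- track 8+track 9+track 4: duration 9+6+2=17, value 51+11+45=107
- track 8+track 1+track 4: duration 9+11+2=22, value 51+6+45=102
- track 8+track 4: duration 9+2=11, value 51+45=96
- track 9+track 4+track 10: duration 6+2+9=17, value 11+45+12=68
Best: 108 pts.

108 pts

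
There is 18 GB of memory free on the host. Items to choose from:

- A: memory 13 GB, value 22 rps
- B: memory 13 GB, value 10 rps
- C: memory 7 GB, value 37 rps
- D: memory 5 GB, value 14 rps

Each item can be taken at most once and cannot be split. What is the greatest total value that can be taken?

Check high-value combinations within 18 GB:
- C+D: memory 7+5=12, value 37+14=51
- C: memory 7, value 37
- A+D: memory 13+5=18, value 22+14=36
Best: 51 rps.

51 rps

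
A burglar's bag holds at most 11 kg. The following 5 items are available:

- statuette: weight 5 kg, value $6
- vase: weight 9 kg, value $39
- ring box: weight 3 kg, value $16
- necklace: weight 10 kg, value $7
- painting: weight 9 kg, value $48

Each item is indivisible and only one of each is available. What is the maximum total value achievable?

Check high-value combinations within 11 kg:
- painting: weight 9, value 48
- vase: weight 9, value 39
- statuette+ring box: weight 5+3=8, value 6+16=22
- ring box: weight 3, value 16
- necklace: weight 10, value 7
Best: $48.

$48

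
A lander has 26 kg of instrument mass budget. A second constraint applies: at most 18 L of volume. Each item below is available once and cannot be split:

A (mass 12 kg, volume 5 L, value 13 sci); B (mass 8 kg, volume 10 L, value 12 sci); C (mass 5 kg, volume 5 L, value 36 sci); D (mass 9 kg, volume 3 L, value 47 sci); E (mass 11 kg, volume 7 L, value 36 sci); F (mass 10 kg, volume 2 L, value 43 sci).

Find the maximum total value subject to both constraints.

Feasible sets respecting both limits:
- C+D+F: mass 24, volume 10, value 126
- C+D+E: mass 25, volume 15, value 119
- C+E+F: mass 26, volume 14, value 115
Best: 126 sci.

126 sci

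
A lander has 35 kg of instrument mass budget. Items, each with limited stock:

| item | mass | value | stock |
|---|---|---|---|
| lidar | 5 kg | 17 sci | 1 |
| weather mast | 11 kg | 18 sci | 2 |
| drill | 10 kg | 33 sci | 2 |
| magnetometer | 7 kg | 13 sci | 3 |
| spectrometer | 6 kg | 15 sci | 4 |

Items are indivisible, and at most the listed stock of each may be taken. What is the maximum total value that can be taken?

98 sci

Best selections within mass 35 and stock limits:
- 1×lidar + 2×drill + 1×spectrometer: mass 31, value 98
- 2×drill + 2×spectrometer: mass 32, value 96
- 1×lidar + 2×drill + 1×magnetometer: mass 32, value 96
- 1×lidar + 1×drill + 3×spectrometer: mass 33, value 95
Best: 98 sci.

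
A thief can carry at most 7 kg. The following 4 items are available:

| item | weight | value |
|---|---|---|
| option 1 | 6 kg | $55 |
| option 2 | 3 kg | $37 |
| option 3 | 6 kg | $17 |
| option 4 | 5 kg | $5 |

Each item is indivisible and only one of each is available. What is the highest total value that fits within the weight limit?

Check high-value combinations within 7 kg:
- option 1: weight 6, value 55
- option 2: weight 3, value 37
- option 3: weight 6, value 17
- option 4: weight 5, value 5
Best: $55.

$55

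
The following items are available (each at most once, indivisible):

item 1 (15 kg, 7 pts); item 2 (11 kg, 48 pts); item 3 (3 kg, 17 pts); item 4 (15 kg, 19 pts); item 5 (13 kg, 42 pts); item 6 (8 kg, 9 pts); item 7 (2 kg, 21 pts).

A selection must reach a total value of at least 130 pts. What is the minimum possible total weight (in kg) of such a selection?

37

Subsets with value ≥ 130, sorted by total weight:
- item 2+item 3+item 5+item 6+item 7: weight 37, value 137
- item 2+item 4+item 5+item 7: weight 41, value 130
Minimum weight: 37 kg.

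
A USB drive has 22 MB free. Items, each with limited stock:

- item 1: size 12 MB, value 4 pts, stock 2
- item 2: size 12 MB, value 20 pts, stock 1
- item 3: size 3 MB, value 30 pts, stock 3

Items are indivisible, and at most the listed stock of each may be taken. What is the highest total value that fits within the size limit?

Top feasible selections:
- 1×item 2 + 3×item 3: size 21, value 110
- 1×item 1 + 3×item 3: size 21, value 94
- 3×item 3: size 9, value 90
- 1×item 2 + 2×item 3: size 18, value 80
Best: 110 pts.

110 pts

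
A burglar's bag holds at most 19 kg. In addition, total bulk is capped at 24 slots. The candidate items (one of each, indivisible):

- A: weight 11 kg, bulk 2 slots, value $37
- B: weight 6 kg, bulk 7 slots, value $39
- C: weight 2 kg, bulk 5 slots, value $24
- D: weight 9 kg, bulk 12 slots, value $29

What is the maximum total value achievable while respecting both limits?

Feasible sets respecting both limits:
- A+B+C: weight 19, bulk 14, value 100
- B+C+D: weight 17, bulk 24, value 92
- A+B: weight 17, bulk 9, value 76
- B+D: weight 15, bulk 19, value 68
Best: $100.

$100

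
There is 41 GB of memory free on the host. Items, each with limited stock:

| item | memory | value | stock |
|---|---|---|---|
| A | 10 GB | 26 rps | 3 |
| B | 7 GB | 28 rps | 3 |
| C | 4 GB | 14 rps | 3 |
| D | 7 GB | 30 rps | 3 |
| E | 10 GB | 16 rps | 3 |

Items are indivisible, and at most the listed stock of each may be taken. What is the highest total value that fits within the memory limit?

Top feasible selections:
- 2×B + 1×C + 3×D: memory 39, value 160
- 1×B + 3×C + 3×D: memory 40, value 160
- 3×B + 1×C + 2×D: memory 39, value 158
- 2×B + 3×C + 2×D: memory 40, value 158
Best: 160 rps.

160 rps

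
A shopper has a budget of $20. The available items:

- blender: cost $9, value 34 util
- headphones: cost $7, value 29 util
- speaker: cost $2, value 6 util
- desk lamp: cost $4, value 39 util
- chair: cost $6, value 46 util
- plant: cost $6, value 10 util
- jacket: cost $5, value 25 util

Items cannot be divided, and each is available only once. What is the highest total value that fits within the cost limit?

This is a 0/1 knapsack; check combinations near the capacity.
- headphones+speaker+desk lamp+chair: cost 7+2+4+6=19, value 29+6+39+46=120
- blender+desk lamp+chair: cost 9+4+6=19, value 34+39+46=119
- speaker+desk lamp+chair+jacket: cost 2+4+6+5=17, value 6+39+46+25=116
- headphones+desk lamp+chair: cost 7+4+6=17, value 29+39+46=114
Best: 120 util.

120 util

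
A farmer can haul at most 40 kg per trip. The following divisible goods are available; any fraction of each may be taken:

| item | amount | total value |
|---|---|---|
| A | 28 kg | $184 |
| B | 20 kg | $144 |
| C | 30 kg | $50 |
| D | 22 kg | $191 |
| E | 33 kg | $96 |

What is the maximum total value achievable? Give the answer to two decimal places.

Take in order of value per unit:
- D (191/22 per unit): all 22 → value 191, running total 191.00
- B (144/20 per unit): 18 of 20 → value 18×144/20 = 129.6000, running total 320.60
Total 320.60.

320.60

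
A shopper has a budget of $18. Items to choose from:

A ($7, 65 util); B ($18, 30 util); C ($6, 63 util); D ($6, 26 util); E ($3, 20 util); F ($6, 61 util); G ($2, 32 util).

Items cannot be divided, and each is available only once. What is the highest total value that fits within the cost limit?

180 util

Check high-value combinations within $18:
- A+C+E+G: cost 7+6+3+2=18, value 65+63+20+32=180
- A+E+F+G: cost 7+3+6+2=18, value 65+20+61+32=178
- C+E+F+G: cost 6+3+6+2=17, value 63+20+61+32=176
- A+C+G: cost 7+6+2=15, value 65+63+32=160
Best: 180 util.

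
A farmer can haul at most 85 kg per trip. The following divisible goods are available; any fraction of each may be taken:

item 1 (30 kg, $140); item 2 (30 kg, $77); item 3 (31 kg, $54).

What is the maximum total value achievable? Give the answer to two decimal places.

260.55

Take in order of value per unit:
- item 1 (140/30 per unit): all 30 → value 140, running total 140.00
- item 2 (77/30 per unit): all 30 → value 77, running total 217.00
- item 3 (54/31 per unit): 25 of 31 → value 25×54/31 = 43.5484, running total 260.55
Total 260.55.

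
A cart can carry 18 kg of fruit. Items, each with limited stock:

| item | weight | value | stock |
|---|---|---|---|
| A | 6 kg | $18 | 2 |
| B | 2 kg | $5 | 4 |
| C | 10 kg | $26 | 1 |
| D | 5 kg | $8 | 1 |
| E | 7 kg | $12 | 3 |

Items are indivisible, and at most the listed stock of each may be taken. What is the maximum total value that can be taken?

Best selections within weight 18 and stock limits:
- 2×A + 3×B: weight 18, value 51
- 1×A + 1×B + 1×C: weight 18, value 49
Best: $51.

$51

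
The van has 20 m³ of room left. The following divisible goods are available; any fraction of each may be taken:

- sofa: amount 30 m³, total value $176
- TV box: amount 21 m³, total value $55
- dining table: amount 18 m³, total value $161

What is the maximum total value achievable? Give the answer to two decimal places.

172.73

Take in order of value per unit:
- dining table (161/18 per unit): all 18 → value 161, running total 161.00
- sofa (176/30 per unit): 2 of 30 → value 2×176/30 = 11.7333, running total 172.73
Total 172.73.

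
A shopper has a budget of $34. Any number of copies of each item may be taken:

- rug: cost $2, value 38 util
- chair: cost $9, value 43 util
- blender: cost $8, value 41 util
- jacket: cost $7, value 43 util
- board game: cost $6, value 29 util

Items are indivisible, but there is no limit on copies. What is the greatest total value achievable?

646 util

Best value-per-unit is rug at 38/2, and filling with it alone uses cost 17×2=34. No mix of the others beats 17×38 = 646.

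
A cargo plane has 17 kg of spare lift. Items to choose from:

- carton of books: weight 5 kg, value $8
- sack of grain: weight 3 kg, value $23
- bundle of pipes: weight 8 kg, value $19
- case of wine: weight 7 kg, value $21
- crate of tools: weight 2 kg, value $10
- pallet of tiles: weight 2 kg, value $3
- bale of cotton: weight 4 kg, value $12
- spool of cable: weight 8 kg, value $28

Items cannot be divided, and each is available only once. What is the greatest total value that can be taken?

$73

Check high-value combinations within 17 kg:
- sack of grain+crate of tools+bale of cotton+spool of cable: weight 3+2+4+8=17, value 23+10+12+28=73
- sack of grain+case of wine+crate of tools+bale of cotton: weight 3+7+2+4=16, value 23+21+10+12=66
- sack of grain+pallet of tiles+bale of cotton+spool of cable: weight 3+2+4+8=17, value 23+3+12+28=66
- sack of grain+crate of tools+pallet of tiles+spool of cable: weight 3+2+2+8=15, value 23+10+3+28=64
Best: $73.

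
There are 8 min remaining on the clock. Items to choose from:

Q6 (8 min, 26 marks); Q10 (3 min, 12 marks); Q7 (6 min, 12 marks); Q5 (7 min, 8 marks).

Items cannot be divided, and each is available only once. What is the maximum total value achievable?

Check high-value combinations within 8 min:
- Q6: time 8, value 26
- Q10: time 3, value 12
- Q7: time 6, value 12
- Q5: time 7, value 8
Best: 26 marks.

26 marks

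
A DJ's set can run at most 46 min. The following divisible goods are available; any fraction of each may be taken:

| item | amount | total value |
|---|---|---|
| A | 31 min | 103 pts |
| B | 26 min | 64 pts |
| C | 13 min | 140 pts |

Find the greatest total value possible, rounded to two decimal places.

Take in order of value per unit:
- C (140/13 per unit): all 13 → value 140, running total 140.00
- A (103/31 per unit): all 31 → value 103, running total 243.00
- B (64/26 per unit): 2 of 26 → value 2×64/26 = 4.9231, running total 247.92
Total 247.92.

247.92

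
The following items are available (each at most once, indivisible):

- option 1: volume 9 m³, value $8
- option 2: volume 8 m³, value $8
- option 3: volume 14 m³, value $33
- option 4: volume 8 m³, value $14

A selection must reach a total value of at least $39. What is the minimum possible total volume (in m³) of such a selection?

Subsets with value ≥ 39, sorted by total volume:
- option 3+option 4: volume 22, value 47
- option 2+option 3: volume 22, value 41
- option 1+option 3: volume 23, value 41
Minimum volume: 22 m³.

22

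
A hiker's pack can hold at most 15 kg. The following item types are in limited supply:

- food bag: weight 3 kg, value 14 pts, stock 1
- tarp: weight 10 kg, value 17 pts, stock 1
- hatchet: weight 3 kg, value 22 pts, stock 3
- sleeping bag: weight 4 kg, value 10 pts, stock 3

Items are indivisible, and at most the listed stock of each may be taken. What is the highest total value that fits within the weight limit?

80 pts

Top feasible selections:
- 1×food bag + 3×hatchet: weight 12, value 80
- 3×hatchet + 1×sleeping bag: weight 13, value 76
Best: 80 pts.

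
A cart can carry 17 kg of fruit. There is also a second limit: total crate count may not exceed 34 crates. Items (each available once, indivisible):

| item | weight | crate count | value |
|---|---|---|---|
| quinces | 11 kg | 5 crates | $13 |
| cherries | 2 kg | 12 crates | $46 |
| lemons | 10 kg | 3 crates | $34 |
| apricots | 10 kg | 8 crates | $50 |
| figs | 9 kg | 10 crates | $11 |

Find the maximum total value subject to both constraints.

$96

Feasible sets respecting both limits:
- cherries+apricots: weight 12, crate count 20, value 96
- cherries+lemons: weight 12, crate count 15, value 80
- quinces+cherries: weight 13, crate count 17, value 59
- cherries+figs: weight 11, crate count 22, value 57
Best: $96.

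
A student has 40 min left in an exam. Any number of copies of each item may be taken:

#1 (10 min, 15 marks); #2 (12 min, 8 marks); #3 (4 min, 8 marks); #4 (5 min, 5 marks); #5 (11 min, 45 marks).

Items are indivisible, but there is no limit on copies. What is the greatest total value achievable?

143 marks

Best value-per-unit is #5 at 45/11; filling with it alone gives 3×45 = 135.
Optimal mix: 1×#3 + 3×#5 → time 37, value 143.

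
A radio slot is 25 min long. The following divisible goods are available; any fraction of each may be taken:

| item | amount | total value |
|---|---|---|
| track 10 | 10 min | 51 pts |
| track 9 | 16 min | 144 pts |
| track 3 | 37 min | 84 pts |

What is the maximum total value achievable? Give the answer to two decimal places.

189.90

Take in order of value per unit:
- track 9 (144/16 per unit): all 16 → value 144, running total 144.00
- track 10 (51/10 per unit): 9 of 10 → value 9×51/10 = 45.9000, running total 189.90
Total 189.90.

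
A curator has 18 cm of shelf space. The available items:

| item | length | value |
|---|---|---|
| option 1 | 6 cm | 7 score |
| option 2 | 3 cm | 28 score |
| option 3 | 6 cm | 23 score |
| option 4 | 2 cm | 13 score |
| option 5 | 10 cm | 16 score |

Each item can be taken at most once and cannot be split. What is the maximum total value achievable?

71 score

This is a 0/1 knapsack; check combinations near the capacity.
- option 1+option 2+option 3+option 4: length 6+3+6+2=17, value 7+28+23+13=71
- option 2+option 3+option 4: length 3+6+2=11, value 28+23+13=64
- option 1+option 2+option 3: length 6+3+6=15, value 7+28+23=58
- option 2+option 4+option 5: length 3+2+10=15, value 28+13+16=57
Best: 71 score.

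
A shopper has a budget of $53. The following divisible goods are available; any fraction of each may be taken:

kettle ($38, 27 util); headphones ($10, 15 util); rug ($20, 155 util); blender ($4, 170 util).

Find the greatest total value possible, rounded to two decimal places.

Take in order of value per unit:
- blender (170/4 per unit): all 4 → value 170, running total 170.00
- rug (155/20 per unit): all 20 → value 155, running total 325.00
- headphones (15/10 per unit): all 10 → value 15, running total 340.00
- kettle (27/38 per unit): 19 of 38 → value 19×27/38 = 13.5000, running total 353.50
Total 353.50.

353.50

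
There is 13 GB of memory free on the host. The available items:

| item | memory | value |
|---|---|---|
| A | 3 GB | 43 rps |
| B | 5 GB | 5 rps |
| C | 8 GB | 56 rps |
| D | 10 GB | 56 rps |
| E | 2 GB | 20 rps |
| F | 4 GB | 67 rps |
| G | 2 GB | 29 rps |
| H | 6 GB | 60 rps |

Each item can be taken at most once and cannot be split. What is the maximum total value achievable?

170 rps

Check high-value combinations within 13 GB:
- A+F+H: memory 3+4+6=13, value 43+67+60=170
- A+E+F+G: memory 3+2+4+2=11, value 43+20+67+29=159
- F+G+H: memory 4+2+6=12, value 67+29+60=156
Best: 170 rps.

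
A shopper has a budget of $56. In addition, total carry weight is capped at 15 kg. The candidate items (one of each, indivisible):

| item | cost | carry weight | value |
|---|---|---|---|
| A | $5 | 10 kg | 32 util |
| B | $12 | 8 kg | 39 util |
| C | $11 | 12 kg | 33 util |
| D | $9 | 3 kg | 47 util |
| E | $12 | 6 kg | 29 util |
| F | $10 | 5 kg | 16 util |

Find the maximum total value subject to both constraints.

Feasible sets respecting both limits:
- D+E+F: cost 31, carry weight 14, value 92
- B+D: cost 21, carry weight 11, value 86
- C+D: cost 20, carry weight 15, value 80
Best: 92 util.

92 util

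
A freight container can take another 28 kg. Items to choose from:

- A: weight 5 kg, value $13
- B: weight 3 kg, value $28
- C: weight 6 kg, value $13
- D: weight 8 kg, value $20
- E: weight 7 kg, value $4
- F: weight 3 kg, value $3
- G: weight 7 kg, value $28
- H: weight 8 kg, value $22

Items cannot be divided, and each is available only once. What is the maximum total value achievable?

$98

Check high-value combinations within 28 kg:
- B+D+G+H: weight 3+8+7+8=26, value 28+20+28+22=98
- A+B+F+G+H: weight 5+3+3+7+8=26, value 13+28+3+28+22=94
- B+C+F+G+H: weight 3+6+3+7+8=27, value 28+13+3+28+22=94
Best: $98.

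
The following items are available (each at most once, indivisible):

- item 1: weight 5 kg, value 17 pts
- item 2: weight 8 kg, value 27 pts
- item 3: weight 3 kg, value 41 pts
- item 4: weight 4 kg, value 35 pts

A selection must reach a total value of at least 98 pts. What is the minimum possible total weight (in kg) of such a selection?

Subsets with value ≥ 98, sorted by total weight:
- item 2+item 3+item 4: weight 15, value 103
- item 1+item 2+item 3+item 4: weight 20, value 120
Minimum weight: 15 kg.

15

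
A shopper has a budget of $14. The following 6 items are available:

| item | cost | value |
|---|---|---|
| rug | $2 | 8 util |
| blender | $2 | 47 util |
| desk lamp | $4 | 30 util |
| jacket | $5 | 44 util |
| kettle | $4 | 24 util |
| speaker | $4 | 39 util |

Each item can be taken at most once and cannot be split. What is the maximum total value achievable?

Check high-value combinations within $14:
- blender+desk lamp+kettle+speaker: cost 2+4+4+4=14, value 47+30+24+39=140
- rug+blender+jacket+speaker: cost 2+2+5+4=13, value 8+47+44+39=138
- blender+jacket+speaker: cost 2+5+4=11, value 47+44+39=130
Best: 140 util.

140 util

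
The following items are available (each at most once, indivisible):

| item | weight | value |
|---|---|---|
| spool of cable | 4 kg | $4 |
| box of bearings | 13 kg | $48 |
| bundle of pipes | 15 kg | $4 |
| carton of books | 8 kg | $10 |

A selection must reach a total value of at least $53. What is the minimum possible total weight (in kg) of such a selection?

Subsets with value ≥ 53, sorted by total weight:
- box of bearings+carton of books: weight 21, value 58
- spool of cable+box of bearings+carton of books: weight 25, value 62
Minimum weight: 21 kg.

21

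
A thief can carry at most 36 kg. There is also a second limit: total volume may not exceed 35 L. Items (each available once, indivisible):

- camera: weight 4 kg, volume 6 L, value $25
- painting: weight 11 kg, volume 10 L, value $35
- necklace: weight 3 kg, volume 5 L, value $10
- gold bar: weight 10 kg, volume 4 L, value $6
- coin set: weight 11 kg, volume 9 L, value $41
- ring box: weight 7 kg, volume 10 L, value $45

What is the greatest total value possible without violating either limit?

$146

Feasible sets respecting both limits:
- camera+painting+coin set+ring box: weight 33, volume 35, value 146
- painting+necklace+coin set+ring box: weight 32, volume 34, value 131
- camera+necklace+gold bar+coin set+ring box: weight 35, volume 34, value 127
- camera+painting+necklace+gold bar+ring box: weight 35, volume 35, value 121
Best: $146.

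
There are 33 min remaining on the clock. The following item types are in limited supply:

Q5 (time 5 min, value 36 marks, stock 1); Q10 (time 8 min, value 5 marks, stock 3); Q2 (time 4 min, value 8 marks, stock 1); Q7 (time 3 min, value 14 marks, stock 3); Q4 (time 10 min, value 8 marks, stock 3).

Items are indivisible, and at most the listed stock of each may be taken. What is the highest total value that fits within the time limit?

Best selections within time 33 and stock limits:
- 1×Q5 + 1×Q2 + 3×Q7 + 1×Q4: time 28, value 94
- 1×Q5 + 1×Q10 + 1×Q2 + 3×Q7: time 26, value 91
Best: 94 marks.

94 marks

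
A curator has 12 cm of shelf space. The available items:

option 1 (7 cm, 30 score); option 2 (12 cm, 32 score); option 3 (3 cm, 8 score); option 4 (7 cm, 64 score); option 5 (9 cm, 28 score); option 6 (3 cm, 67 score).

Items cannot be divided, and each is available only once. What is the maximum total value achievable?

131 score

Check high-value combinations within 12 cm:
- option 4+option 6: length 7+3=10, value 64+67=131
- option 1+option 6: length 7+3=10, value 30+67=97
- option 5+option 6: length 9+3=12, value 28+67=95
- option 3+option 6: length 3+3=6, value 8+67=75
- option 3+option 4: length 3+7=10, value 8+64=72
Best: 131 score.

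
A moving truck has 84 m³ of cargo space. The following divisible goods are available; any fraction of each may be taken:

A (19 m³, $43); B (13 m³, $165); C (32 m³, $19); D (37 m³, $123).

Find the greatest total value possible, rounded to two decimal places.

Take in order of value per unit:
- B (165/13 per unit): all 13 → value 165, running total 165.00
- D (123/37 per unit): all 37 → value 123, running total 288.00
- A (43/19 per unit): all 19 → value 43, running total 331.00
- C (19/32 per unit): 15 of 32 → value 15×19/32 = 8.9063, running total 339.91
Total 339.91.

339.91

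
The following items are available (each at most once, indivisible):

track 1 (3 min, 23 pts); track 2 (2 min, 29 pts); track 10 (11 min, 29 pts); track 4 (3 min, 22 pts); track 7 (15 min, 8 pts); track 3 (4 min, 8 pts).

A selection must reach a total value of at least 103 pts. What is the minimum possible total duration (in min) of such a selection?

Subsets with value ≥ 103, sorted by total duration:
- track 1+track 2+track 10+track 4: duration 19, value 103
- track 1+track 2+track 10+track 4+track 3: duration 23, value 111
Minimum duration: 19 min.

19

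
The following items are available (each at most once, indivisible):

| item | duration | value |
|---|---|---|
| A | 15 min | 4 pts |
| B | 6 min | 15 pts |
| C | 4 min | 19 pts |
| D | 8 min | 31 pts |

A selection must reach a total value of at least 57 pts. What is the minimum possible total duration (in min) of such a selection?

18

Subsets with value ≥ 57, sorted by total duration:
- B+C+D: duration 18, value 65
- A+B+C+D: duration 33, value 69
Minimum duration: 18 min.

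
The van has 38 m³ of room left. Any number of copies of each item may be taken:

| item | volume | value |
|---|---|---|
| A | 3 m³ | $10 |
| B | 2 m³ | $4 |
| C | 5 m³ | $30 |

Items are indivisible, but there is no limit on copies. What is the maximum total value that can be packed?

$220

Best value-per-unit is C at 30/5; filling with it alone gives 7×30 = 210.
Optimal mix: 1×A + 7×C → volume 38, value 220.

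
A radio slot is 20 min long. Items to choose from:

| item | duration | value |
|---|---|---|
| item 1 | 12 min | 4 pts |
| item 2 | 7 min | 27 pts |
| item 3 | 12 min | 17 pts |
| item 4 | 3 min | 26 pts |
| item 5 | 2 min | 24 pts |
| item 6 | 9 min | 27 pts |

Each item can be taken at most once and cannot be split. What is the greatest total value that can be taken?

80 pts

Check high-value combinations within 20 min:
- item 2+item 4+item 6: duration 7+3+9=19, value 27+26+27=80
- item 2+item 5+item 6: duration 7+2+9=18, value 27+24+27=78
- item 2+item 4+item 5: duration 7+3+2=12, value 27+26+24=77
- item 4+item 5+item 6: duration 3+2+9=14, value 26+24+27=77
Best: 80 pts.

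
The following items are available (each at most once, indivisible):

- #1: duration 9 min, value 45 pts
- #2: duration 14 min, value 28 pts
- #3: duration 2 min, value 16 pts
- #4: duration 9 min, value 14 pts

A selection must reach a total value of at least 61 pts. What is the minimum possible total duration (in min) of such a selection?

11

Subsets with value ≥ 61, sorted by total duration:
- #1+#3: duration 11, value 61
- #1+#3+#4: duration 20, value 75
- #1+#2: duration 23, value 73
Minimum duration: 11 min.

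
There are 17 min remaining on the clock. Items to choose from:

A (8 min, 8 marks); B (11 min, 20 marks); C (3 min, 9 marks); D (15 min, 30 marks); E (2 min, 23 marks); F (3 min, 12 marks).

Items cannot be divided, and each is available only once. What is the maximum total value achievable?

55 marks

Check high-value combinations within 17 min:
- B+E+F: time 11+2+3=16, value 20+23+12=55
- D+E: time 15+2=17, value 30+23=53
- B+C+E: time 11+3+2=16, value 20+9+23=52
- A+C+E+F: time 8+3+2+3=16, value 8+9+23+12=52
- C+E+F: time 3+2+3=8, value 9+23+12=44
Best: 55 marks.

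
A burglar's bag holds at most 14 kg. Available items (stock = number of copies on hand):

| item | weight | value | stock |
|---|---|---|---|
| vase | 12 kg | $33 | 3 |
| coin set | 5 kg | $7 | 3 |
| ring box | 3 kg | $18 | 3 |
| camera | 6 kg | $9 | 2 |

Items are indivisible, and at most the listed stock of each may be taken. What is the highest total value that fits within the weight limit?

Top feasible selections:
- 1×coin set + 3×ring box: weight 14, value 61
- 3×ring box: weight 9, value 54
- 2×ring box + 1×camera: weight 12, value 45
- 1×coin set + 2×ring box: weight 11, value 43
Best: $61.

$61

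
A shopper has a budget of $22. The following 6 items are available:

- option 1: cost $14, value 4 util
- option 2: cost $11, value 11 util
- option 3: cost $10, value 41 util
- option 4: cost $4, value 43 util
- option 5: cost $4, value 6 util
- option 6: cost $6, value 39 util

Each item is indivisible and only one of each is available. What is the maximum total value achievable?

123 util

Check high-value combinations within $22:
- option 3+option 4+option 6: cost 10+4+6=20, value 41+43+39=123
- option 2+option 4+option 6: cost 11+4+6=21, value 11+43+39=93
- option 3+option 4+option 5: cost 10+4+4=18, value 41+43+6=90
- option 4+option 5+option 6: cost 4+4+6=14, value 43+6+39=88
Best: 123 util.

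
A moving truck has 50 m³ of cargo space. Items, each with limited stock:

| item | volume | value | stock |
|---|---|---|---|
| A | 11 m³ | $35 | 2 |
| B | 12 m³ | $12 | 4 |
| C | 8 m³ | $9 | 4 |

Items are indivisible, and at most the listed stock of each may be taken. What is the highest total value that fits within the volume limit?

Top feasible selections:
- 2×A + 1×B + 2×C: volume 50, value 100
- 2×A + 3×C: volume 46, value 97
Best: $100.

$100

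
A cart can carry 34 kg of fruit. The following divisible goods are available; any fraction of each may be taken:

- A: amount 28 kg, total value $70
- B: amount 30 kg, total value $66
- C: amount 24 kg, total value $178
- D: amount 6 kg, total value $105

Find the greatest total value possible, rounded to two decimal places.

293.00

Take in order of value per unit:
- D (105/6 per unit): all 6 → value 105, running total 105.00
- C (178/24 per unit): all 24 → value 178, running total 283.00
- A (70/28 per unit): 4 of 28 → value 4×70/28 = 10.0000, running total 293.00
Total 293.00.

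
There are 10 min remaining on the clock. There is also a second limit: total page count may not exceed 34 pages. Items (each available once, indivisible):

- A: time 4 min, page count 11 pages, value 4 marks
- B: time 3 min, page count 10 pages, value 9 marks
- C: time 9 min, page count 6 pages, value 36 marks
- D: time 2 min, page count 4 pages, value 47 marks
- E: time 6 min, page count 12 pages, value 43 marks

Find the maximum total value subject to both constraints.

90 marks

Feasible sets respecting both limits:
- D+E: time 8, page count 16, value 90
- A+B+D: time 9, page count 25, value 60
- B+D: time 5, page count 14, value 56
- B+E: time 9, page count 22, value 52
Best: 90 marks.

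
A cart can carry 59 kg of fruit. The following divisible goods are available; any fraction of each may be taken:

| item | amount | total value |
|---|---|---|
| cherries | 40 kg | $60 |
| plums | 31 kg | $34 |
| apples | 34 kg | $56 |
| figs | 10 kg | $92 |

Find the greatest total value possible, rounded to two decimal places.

Take in order of value per unit:
- figs (92/10 per unit): all 10 → value 92, running total 92.00
- apples (56/34 per unit): all 34 → value 56, running total 148.00
- cherries (60/40 per unit): 15 of 40 → value 15×60/40 = 22.5000, running total 170.50
Total 170.50.

170.50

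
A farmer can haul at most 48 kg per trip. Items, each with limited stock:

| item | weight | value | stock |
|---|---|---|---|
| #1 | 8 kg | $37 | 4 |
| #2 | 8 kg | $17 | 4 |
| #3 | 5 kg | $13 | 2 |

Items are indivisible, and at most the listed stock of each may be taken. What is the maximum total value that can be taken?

$182

Top feasible selections:
- 4×#1 + 2×#2: weight 48, value 182
- 4×#1 + 1×#2 + 1×#3: weight 45, value 178
- 4×#1 + 2×#3: weight 42, value 174
Best: $182.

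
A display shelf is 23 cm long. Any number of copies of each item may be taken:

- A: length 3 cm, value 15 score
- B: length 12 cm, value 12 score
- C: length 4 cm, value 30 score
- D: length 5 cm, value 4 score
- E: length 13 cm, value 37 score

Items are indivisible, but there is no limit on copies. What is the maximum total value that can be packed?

165 score

Best value-per-unit is C at 30/4; filling with it alone gives 5×30 = 150.
Optimal mix: 1×A + 5×C → length 23, value 165.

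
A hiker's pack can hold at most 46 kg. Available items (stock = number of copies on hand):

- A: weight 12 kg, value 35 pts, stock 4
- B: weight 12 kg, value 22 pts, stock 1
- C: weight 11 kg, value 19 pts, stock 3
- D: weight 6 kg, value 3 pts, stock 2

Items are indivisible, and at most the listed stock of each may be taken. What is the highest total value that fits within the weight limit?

108 pts

Best selections within weight 46 and stock limits:
- 3×A + 1×D: weight 42, value 108
- 2×A + 2×C: weight 46, value 108
- 3×A: weight 36, value 105
- 2×A + 1×B + 1×D: weight 42, value 95
Best: 108 pts.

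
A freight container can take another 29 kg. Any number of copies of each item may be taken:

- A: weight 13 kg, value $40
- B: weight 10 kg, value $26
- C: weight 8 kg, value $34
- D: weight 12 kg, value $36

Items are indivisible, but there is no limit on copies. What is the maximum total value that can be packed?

$108

Best value-per-unit is C at 34/8; filling with it alone gives 3×34 = 102.
Optimal mix: 1×A + 2×C → weight 29, value 108.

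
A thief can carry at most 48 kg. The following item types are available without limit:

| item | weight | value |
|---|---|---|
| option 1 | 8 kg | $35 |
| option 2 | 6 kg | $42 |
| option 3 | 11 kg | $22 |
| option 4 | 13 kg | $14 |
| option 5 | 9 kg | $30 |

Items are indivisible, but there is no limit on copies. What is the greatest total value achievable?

Best value-per-unit is option 2 at 42/6, and filling with it alone uses weight 8×6=48. No mix of the others beats 8×42 = 336.

$336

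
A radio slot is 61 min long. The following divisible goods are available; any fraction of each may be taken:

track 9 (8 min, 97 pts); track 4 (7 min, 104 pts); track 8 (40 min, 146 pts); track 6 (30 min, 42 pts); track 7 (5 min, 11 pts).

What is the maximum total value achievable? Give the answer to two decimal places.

Take in order of value per unit:
- track 4 (104/7 per unit): all 7 → value 104, running total 104.00
- track 9 (97/8 per unit): all 8 → value 97, running total 201.00
- track 8 (146/40 per unit): all 40 → value 146, running total 347.00
- track 7 (11/5 per unit): all 5 → value 11, running total 358.00
- track 6 (42/30 per unit): 1 of 30 → value 1×42/30 = 1.4000, running total 359.40
Total 359.40.

359.40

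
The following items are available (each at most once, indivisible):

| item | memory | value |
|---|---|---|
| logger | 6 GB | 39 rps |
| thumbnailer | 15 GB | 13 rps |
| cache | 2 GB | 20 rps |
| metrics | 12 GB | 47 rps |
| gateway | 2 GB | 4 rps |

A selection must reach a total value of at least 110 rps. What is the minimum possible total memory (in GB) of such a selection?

Subsets with value ≥ 110, sorted by total memory:
- logger+cache+metrics+gateway: memory 22, value 110
- logger+thumbnailer+cache+metrics: memory 35, value 119
- logger+thumbnailer+cache+metrics+gateway: memory 37, value 123
Minimum memory: 22 GB.

22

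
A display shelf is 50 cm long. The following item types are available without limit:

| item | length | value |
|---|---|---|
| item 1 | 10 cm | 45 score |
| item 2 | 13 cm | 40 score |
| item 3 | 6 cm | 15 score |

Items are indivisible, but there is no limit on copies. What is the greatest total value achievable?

225 score

Best value-per-unit is item 1 at 45/10, and filling with it alone uses length 5×10=50. No mix of the others beats 5×45 = 225.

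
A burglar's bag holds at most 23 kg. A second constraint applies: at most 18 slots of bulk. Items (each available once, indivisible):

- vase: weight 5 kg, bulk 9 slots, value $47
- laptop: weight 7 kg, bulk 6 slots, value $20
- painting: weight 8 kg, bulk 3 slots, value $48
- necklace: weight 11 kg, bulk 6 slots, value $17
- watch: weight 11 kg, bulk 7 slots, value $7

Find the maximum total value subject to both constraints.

Feasible sets respecting both limits:
- vase+laptop+painting: weight 20, bulk 18, value 115
- vase+painting: weight 13, bulk 12, value 95
- laptop+painting: weight 15, bulk 9, value 68
- vase+laptop: weight 12, bulk 15, value 67
Best: $115.

$115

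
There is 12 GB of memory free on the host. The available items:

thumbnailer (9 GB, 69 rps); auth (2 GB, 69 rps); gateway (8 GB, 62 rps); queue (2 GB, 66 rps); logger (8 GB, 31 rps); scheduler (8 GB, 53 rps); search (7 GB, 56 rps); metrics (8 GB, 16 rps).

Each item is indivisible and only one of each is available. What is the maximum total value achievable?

Check high-value combinations within 12 GB:
- auth+gateway+queue: memory 2+8+2=12, value 69+62+66=197
- auth+queue+search: memory 2+2+7=11, value 69+66+56=191
- auth+queue+scheduler: memory 2+2+8=12, value 69+66+53=188
- auth+queue+logger: memory 2+2+8=12, value 69+66+31=166
- auth+queue+metrics: memory 2+2+8=12, value 69+66+16=151
Best: 197 rps.

197 rps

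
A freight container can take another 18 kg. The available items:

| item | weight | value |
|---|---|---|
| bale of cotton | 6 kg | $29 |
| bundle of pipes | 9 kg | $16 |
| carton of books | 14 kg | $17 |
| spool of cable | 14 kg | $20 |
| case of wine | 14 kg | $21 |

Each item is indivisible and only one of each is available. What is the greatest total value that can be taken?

This is a 0/1 knapsack; check combinations near the capacity.
- bale of cotton+bundle of pipes: weight 6+9=15, value 29+16=45
- bale of cotton: weight 6, value 29
- case of wine: weight 14, value 21
- spool of cable: weight 14, value 20
Best: $45.

$45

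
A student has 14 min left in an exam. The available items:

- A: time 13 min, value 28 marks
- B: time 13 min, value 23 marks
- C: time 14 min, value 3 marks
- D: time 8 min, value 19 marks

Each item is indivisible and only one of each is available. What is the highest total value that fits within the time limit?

Check high-value combinations within 14 min:
- A: time 13, value 28
- B: time 13, value 23
- D: time 8, value 19
- C: time 14, value 3
Best: 28 marks.

28 marks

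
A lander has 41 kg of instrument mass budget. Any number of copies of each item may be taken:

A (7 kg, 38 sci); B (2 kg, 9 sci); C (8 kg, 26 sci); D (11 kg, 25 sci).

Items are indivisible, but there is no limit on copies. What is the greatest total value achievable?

Best value-per-unit is A at 38/7; filling with it alone gives 5×38 = 190.
Optimal mix: 5×A + 3×B → mass 41, value 217.

217 sci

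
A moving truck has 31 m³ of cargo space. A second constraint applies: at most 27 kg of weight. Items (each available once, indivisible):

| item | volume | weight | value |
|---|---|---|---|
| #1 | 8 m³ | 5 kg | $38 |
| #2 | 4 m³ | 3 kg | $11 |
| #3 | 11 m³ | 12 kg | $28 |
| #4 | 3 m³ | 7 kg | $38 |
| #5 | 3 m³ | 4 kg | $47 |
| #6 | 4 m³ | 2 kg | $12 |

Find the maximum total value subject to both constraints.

Feasible sets respecting both limits:
- #1+#2+#4+#5+#6: volume 22, weight 21, value 146
- #1+#2+#3+#5+#6: volume 30, weight 26, value 136
- #1+#4+#5+#6: volume 18, weight 18, value 135
- #1+#2+#4+#5: volume 18, weight 19, value 134
Best: $146.

$146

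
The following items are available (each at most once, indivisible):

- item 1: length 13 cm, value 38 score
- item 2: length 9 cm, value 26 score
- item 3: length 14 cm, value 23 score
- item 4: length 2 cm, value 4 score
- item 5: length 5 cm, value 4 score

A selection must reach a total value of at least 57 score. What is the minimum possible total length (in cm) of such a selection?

22

Subsets with value ≥ 57, sorted by total length:
- item 1+item 2: length 22, value 64
- item 1+item 2+item 4: length 24, value 68
- item 1+item 2+item 5: length 27, value 68
- item 1+item 3: length 27, value 61
Minimum length: 22 cm.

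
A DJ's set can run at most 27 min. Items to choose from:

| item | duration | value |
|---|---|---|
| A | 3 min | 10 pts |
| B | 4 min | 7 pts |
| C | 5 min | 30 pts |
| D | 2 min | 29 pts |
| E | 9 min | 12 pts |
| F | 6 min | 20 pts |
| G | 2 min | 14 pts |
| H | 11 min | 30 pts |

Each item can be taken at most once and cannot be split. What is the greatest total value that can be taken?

Check high-value combinations within 27 min:
- C+D+F+G+H: duration 5+2+6+2+11=26, value 30+29+20+14+30=123
- A+B+C+D+G+H: duration 3+4+5+2+2+11=27, value 10+7+30+29+14+30=120
- A+C+D+F+H: duration 3+5+2+6+11=27, value 10+30+29+20+30=119
Best: 123 pts.

123 pts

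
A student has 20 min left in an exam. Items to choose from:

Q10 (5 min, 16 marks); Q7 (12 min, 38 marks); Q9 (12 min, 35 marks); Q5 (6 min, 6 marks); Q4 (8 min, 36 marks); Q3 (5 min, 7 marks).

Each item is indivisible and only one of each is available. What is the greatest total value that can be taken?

74 marks

Check high-value combinations within 20 min:
- Q7+Q4: time 12+8=20, value 38+36=74
- Q9+Q4: time 12+8=20, value 35+36=71
- Q10+Q4+Q3: time 5+8+5=18, value 16+36+7=59
Best: 74 marks.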